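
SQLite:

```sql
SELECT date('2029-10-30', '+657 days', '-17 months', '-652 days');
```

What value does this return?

2028-06-04

Applying '+657 days' to 2029-10-30: counting 657 days forward gives 2031-08-18.
Adding -17 months to 2031-08-18 gives 2030-03-18.
Applying '-652 days' to 2030-03-18: counting 652 days back gives 2028-06-04.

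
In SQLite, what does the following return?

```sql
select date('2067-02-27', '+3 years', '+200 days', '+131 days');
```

Adding +3 years to 2067-02-27 gives 2070-02-27.
Applying '+200 days' to 2070-02-27: counting 200 days forward gives 2070-09-15.
Applying '+131 days' to 2070-09-15: counting 131 days forward gives 2071-01-24.

2071-01-24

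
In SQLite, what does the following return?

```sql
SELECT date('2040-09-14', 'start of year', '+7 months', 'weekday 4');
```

2040-08-02

`start of year` rewinds 2040-09-14 to 2040-01-01.
Adding +7 months to 2040-01-01 gives 2040-08-01.
`weekday 4` advances to the next Thursday; 2040-08-01 is a Wednesday, so it moves forward to 2040-08-02.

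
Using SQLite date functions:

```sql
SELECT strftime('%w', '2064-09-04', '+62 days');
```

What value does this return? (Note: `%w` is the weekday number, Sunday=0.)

First apply '+62 days': 2064-09-04 → 2064-11-05.
2064-11-05 is a Wednesday; with Sunday=0 that is 3.

3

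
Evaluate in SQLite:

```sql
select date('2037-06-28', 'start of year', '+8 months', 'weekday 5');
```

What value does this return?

2037-09-04

`start of year` rewinds 2037-06-28 to 2037-01-01.
Adding +8 months to 2037-01-01 gives 2037-09-01.
`weekday 5` advances to the next Friday; 2037-09-01 is a Tuesday, so it moves forward to 2037-09-04.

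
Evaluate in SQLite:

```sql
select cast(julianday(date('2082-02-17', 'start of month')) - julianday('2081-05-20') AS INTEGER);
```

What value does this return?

`start of month` rewinds 2082-02-17 to 2082-02-01.
11 days remain in May 2081 after the 20th (31 − 20).
Full months from June 2081 through January 2082 contribute their day counts.
Then 1 day into February 2082.
Total: 11 + 30 + 31 + 31 + 30 + 31 + 30 + 31 + 31 + 1 = 257.

257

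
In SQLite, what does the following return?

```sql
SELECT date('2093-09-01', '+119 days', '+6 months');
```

2094-06-29

Applying '+119 days' to 2093-09-01: counting 119 days forward gives 2093-12-29.
Adding +6 months to 2093-12-29 gives 2094-06-29.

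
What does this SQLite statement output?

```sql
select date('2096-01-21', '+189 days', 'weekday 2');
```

Applying '+189 days' to 2096-01-21: counting 189 days forward gives 2096-07-28.
`weekday 2` advances to the next Tuesday; 2096-07-28 is a Saturday, so it moves forward to 2096-07-31.

2096-07-31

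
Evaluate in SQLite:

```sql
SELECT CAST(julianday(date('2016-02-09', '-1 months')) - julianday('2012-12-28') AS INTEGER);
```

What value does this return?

1107

Adding -1 month to 2016-02-09 gives 2016-01-09.
3 days remain in December 2012 after the 28th (31 − 28).
Full months from January 2013 through December 2015 contribute their day counts.
Then 9 days into January 2016.
Total: 3 + 31 + 28 + 31 + 30 + 31 + 30 + 31 + 31 + 30 + 31 + 30 + 31 + 31 + 28 + 31 + 30 + 31 + 30 + 31 + 31 + 30 + 31 + 30 + 31 + 31 + 28 + 31 + 30 + 31 + 30 + 31 + 31 + 30 + 31 + 30 + 31 + 9 = 1107.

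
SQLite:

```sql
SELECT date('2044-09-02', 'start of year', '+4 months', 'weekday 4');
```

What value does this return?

`start of year` rewinds 2044-09-02 to 2044-01-01.
Adding +4 months to 2044-01-01 gives 2044-05-01.
`weekday 4` advances to the next Thursday; 2044-05-01 is a Sunday, so it moves forward to 2044-05-05.

2044-05-05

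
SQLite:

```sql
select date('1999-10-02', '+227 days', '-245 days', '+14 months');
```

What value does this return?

Applying '+227 days' to 1999-10-02: counting 227 days forward gives 2000-05-16.
Applying '-245 days' to 2000-05-16: counting 245 days back gives 1999-09-14.
Adding +14 months to 1999-09-14 gives 2000-11-14.

2000-11-14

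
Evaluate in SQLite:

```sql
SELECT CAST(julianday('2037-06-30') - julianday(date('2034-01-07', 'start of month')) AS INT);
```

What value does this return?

1276

`start of month` rewinds 2034-01-07 to 2034-01-01.
30 days remain in January 2034 after the 1st (31 − 1).
Full months from February 2034 through May 2037 contribute their day counts.
Then 30 days into June 2037.
Total: 30 + 28 + 31 + 30 + 31 + 30 + 31 + 31 + 30 + 31 + 30 + 31 + 31 + 28 + 31 + 30 + 31 + 30 + 31 + 31 + 30 + 31 + 30 + 31 + 31 + 29 + 31 + 30 + 31 + 30 + 31 + 31 + 30 + 31 + 30 + 31 + 31 + 28 + 31 + 30 + 31 + 30 = 1276.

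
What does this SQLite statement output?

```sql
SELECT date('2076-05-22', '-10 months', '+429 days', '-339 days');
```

Adding -10 months to 2076-05-22 gives 2075-07-22.
Applying '+429 days' to 2075-07-22: counting 429 days forward gives 2076-09-23.
Applying '-339 days' to 2076-09-23: counting 339 days back gives 2075-10-20.

2075-10-20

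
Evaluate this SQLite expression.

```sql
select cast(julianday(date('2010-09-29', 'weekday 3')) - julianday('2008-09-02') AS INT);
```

757

`weekday 3` advances to the next Wednesday; 2010-09-29 is already a Wednesday, so it stays at 2010-09-29.
28 days remain in September 2008 after the 2nd (30 − 2).
Full months from October 2008 through August 2010 contribute their day counts.
Then 29 days into September 2010.
Total: 28 + 31 + 30 + 31 + 31 + 28 + 31 + 30 + 31 + 30 + 31 + 31 + 30 + 31 + 30 + 31 + 31 + 28 + 31 + 30 + 31 + 30 + 31 + 31 + 29 = 757.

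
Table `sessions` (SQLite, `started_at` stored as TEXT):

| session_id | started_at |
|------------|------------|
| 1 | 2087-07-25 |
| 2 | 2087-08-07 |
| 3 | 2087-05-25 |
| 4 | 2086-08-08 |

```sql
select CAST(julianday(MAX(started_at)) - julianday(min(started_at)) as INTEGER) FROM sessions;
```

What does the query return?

MIN = 2086-08-08, MAX = 2087-08-07.
23 days remain in August 2086 after the 8th (31 − 8).
Full months from September 2086 through July 2087 contribute their day counts.
Then 7 days into August 2087.
Total: 23 + 30 + 31 + 30 + 31 + 31 + 28 + 31 + 30 + 31 + 30 + 31 + 7 = 364.

364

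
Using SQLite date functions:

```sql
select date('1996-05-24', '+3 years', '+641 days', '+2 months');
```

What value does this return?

Adding +3 years to 1996-05-24 gives 1999-05-24.
Applying '+641 days' to 1999-05-24: counting 641 days forward gives 2001-02-23.
Adding +2 months to 2001-02-23 gives 2001-04-23.

2001-04-23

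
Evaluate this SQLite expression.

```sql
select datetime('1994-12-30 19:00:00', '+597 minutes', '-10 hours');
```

1994-12-30 18:57:00

597 minutes = 9h 57m; +597 minutes from 1994-12-30 19:00:00 is 1994-12-31 04:57:00 (crosses midnight).
-10 hours from 1994-12-31 04:57:00 is 1994-12-30 18:57:00 (crosses midnight).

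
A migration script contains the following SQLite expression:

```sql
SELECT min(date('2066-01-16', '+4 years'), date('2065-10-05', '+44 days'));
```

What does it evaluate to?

date('2066-01-16', '+4 years') → 2070-01-16.
date('2065-10-05', '+44 days') → 2065-11-18.
Earlier of the two is 2065-11-18.

2065-11-18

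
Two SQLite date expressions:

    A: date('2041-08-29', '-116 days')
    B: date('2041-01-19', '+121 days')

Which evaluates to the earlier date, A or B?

A

A = 2041-05-05.
B = 2041-05-20.
A is earlier.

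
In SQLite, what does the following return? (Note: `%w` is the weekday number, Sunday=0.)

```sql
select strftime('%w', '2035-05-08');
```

2

2035-05-08 is a Tuesday; with Sunday=0 that is 2.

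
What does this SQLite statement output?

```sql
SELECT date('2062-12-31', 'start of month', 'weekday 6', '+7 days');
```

2062-12-09

`start of month` rewinds 2062-12-31 to 2062-12-01.
`weekday 6` advances to the next Saturday; 2062-12-01 is a Friday, so it moves forward to 2062-12-02.
Advancing 7 more days within December lands on 2062-12-09.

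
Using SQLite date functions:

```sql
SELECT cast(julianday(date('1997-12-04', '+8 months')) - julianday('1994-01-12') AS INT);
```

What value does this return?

Adding +8 months to 1997-12-04 gives 1998-08-04.
19 days remain in January 1994 after the 12th (31 − 12).
Full months from February 1994 through July 1998 contribute their day counts.
Then 4 days into August 1998.
Total: 19 + 28 + 31 + 30 + 31 + 30 + 31 + 31 + 30 + 31 + 30 + 31 + 31 + 28 + 31 + 30 + 31 + 30 + 31 + 31 + 30 + 31 + 30 + 31 + 31 + 29 + 31 + 30 + 31 + 30 + 31 + 31 + 30 + 31 + 30 + 31 + 31 + 28 + 31 + 30 + 31 + 30 + 31 + 31 + 30 + 31 + 30 + 31 + 31 + 28 + 31 + 30 + 31 + 30 + 31 + 4 = 1665.

1665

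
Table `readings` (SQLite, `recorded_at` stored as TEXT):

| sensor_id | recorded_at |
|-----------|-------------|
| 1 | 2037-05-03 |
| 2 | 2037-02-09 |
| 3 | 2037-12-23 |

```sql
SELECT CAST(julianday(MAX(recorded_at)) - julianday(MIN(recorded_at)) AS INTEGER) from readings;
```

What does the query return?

317

MIN = 2037-02-09, MAX = 2037-12-23.
19 days remain in February 2037 after the 9th (28 − 9).
Full months from March 2037 through November 2037 contribute their day counts.
Then 23 days into December 2037.
Total: 19 + 31 + 30 + 31 + 30 + 31 + 31 + 30 + 31 + 30 + 23 = 317.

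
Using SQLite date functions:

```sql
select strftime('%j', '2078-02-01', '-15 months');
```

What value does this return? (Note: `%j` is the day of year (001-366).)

306

First apply '-15 months': 2078-02-01 → 2076-11-01.
Day-of-year for 2076-11-01: days since 2076-01-01 inclusive = 306, zero-padded to 306.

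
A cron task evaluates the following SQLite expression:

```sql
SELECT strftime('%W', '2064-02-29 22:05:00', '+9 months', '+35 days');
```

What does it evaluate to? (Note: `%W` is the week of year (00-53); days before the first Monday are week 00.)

00

First apply '+9 months', '+35 days': 2064-02-29 22:05:00 → 2065-01-03 22:05:00.
2065-01-03 is a Saturday. SQLite's %W counts Mondays since the year started; the result is 00.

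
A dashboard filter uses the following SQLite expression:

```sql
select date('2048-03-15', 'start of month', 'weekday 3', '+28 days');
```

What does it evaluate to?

2048-04-01

`start of month` rewinds 2048-03-15 to 2048-03-01.
`weekday 3` advances to the next Wednesday; 2048-03-01 is a Sunday, so it moves forward to 2048-03-04.
March 2048 has 31 days; 27 remain after the 4th, so 28 days reach 2048-04-01.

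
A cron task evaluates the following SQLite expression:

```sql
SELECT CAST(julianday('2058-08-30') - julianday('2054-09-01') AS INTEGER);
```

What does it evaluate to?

1459

29 days remain in September 2054 after the 1st (30 − 1).
Full months from October 2054 through July 2058 contribute their day counts.
Then 30 days into August 2058.
Total: 29 + 31 + 30 + 31 + 31 + 28 + 31 + 30 + 31 + 30 + 31 + 31 + 30 + 31 + 30 + 31 + 31 + 29 + 31 + 30 + 31 + 30 + 31 + 31 + 30 + 31 + 30 + 31 + 31 + 28 + 31 + 30 + 31 + 30 + 31 + 31 + 30 + 31 + 30 + 31 + 31 + 28 + 31 + 30 + 31 + 30 + 31 + 30 = 1459.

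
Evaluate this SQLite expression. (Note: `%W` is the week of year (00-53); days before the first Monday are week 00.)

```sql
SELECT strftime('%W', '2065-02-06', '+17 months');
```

First apply '+17 months': 2065-02-06 → 2066-07-06.
2066-07-06 is a Tuesday. SQLite's %W counts Mondays since the year started; the result is 27.

27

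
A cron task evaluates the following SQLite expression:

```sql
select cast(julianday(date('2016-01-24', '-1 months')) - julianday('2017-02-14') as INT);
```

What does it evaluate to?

-418

Adding -1 month to 2016-01-24 gives 2015-12-24.
7 days remain in December 2015 after the 24th (31 − 24).
Full months from January 2016 through January 2017 contribute their day counts.
Then 14 days into February 2017.
Total: 7 + 31 + 29 + 31 + 30 + 31 + 30 + 31 + 31 + 30 + 31 + 30 + 31 + 31 + 14 = 418.
The subtraction is earlier − later, so the result is −418 → -418.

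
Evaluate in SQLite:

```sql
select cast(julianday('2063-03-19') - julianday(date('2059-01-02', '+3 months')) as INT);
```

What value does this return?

1447

Adding +3 months to 2059-01-02 gives 2059-04-02.
28 days remain in April 2059 after the 2nd (30 − 2).
Full months from May 2059 through February 2063 contribute their day counts.
Then 19 days into March 2063.
Total: 28 + 31 + 30 + 31 + 31 + 30 + 31 + 30 + 31 + 31 + 29 + 31 + 30 + 31 + 30 + 31 + 31 + 30 + 31 + 30 + 31 + 31 + 28 + 31 + 30 + 31 + 30 + 31 + 31 + 30 + 31 + 30 + 31 + 31 + 28 + 31 + 30 + 31 + 30 + 31 + 31 + 30 + 31 + 30 + 31 + 31 + 28 + 19 = 1447.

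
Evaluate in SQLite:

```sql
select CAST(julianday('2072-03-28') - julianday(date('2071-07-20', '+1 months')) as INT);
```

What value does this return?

221

Adding +1 month to 2071-07-20 gives 2071-08-20.
11 days remain in August 2071 after the 20th (31 − 20).
Full months from September 2071 through February 2072 contribute their day counts.
Then 28 days into March 2072.
Total: 11 + 30 + 31 + 30 + 31 + 31 + 29 + 28 = 221.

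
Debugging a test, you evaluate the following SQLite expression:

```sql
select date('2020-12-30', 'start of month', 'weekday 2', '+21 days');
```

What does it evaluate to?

`start of month` rewinds 2020-12-30 to 2020-12-01.
`weekday 2` advances to the next Tuesday; 2020-12-01 is already a Tuesday, so it stays at 2020-12-01.
Advancing 21 more days within December lands on 2020-12-22.

2020-12-22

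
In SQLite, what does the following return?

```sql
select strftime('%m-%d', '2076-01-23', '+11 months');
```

First apply '+11 months': 2076-01-23 → 2076-12-23.
`%m-%d` extracts the month-day: 12-23.

12-23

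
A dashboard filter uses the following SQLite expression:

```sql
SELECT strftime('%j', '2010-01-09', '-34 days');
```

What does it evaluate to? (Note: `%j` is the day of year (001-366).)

340

First apply '-34 days': 2010-01-09 → 2009-12-06.
Day-of-year for 2009-12-06: days since 2009-01-01 inclusive = 340, zero-padded to 340.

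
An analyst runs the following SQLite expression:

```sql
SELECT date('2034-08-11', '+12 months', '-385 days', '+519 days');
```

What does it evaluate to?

2035-12-23

Adding +12 months to 2034-08-11 gives 2035-08-11.
Applying '-385 days' to 2035-08-11: counting 385 days back gives 2034-07-22.
Applying '+519 days' to 2034-07-22: counting 519 days forward gives 2035-12-23.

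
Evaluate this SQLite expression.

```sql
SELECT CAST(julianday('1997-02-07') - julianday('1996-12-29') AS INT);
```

40

2 days remain in December 1996 after the 29th (31 − 29).
January 1997: 31 days.
Then 7 days into February 1997.
Total: 2 + 31 + 7 = 40.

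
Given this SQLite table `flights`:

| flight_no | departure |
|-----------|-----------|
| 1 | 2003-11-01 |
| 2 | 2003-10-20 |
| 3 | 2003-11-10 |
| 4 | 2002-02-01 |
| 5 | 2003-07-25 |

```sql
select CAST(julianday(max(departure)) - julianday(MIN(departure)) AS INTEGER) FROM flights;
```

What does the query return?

MIN = 2002-02-01, MAX = 2003-11-10.
27 days remain in February 2002 after the 1st (28 − 1).
Full months from March 2002 through October 2003 contribute their day counts.
Then 10 days into November 2003.
Total: 27 + 31 + 30 + 31 + 30 + 31 + 31 + 30 + 31 + 30 + 31 + 31 + 28 + 31 + 30 + 31 + 30 + 31 + 31 + 30 + 31 + 10 = 647.

647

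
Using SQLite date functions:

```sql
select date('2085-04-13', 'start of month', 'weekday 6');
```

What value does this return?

2085-04-07

`start of month` rewinds 2085-04-13 to 2085-04-01.
`weekday 6` advances to the next Saturday; 2085-04-01 is a Sunday, so it moves forward to 2085-04-07.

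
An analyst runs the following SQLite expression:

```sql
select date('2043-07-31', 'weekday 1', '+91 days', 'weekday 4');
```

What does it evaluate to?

2043-11-05

`weekday 1` advances to the next Monday; 2043-07-31 is a Friday, so it moves forward to 2043-08-03.
Applying '+91 days' to 2043-08-03: counting 91 days forward gives 2043-11-02.
`weekday 4` advances to the next Thursday; 2043-11-02 is a Monday, so it moves forward to 2043-11-05.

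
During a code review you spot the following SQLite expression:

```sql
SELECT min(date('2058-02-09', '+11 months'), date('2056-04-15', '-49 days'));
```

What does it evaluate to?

2056-02-26

date('2058-02-09', '+11 months') → 2059-01-09.
date('2056-04-15', '-49 days') → 2056-02-26.
Earlier of the two is 2056-02-26.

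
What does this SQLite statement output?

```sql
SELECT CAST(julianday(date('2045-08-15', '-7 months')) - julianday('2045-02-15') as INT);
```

-31

Adding -7 months to 2045-08-15 gives 2045-01-15.
16 days remain in January 2045 after the 15th (31 − 15).
Then 15 days into February 2045.
Total: 16 + 15 = 31.
The subtraction is earlier − later, so the result is −31 → -31.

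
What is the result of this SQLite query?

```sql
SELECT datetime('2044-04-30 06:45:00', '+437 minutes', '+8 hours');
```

437 minutes = 7h 17m; +437 minutes from 2044-04-30 06:45:00 is 2044-04-30 14:02:00.
+8 hours from 2044-04-30 14:02:00 is 2044-04-30 22:02:00.

2044-04-30 22:02:00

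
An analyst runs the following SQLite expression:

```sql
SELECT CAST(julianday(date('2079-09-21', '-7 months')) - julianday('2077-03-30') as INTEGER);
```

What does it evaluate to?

Adding -7 months to 2079-09-21 gives 2079-02-21.
1 day remains in March 2077 after the 30th (31 − 30).
Full months from April 2077 through January 2079 contribute their day counts.
Then 21 days into February 2079.
Total: 1 + 30 + 31 + 30 + 31 + 31 + 30 + 31 + 30 + 31 + 31 + 28 + 31 + 30 + 31 + 30 + 31 + 31 + 30 + 31 + 30 + 31 + 31 + 21 = 693.

693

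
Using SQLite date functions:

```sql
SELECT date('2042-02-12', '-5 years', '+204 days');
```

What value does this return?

Adding -5 years to 2042-02-12 gives 2037-02-12.
Applying '+204 days' to 2037-02-12: counting 204 days forward gives 2037-09-04.

2037-09-04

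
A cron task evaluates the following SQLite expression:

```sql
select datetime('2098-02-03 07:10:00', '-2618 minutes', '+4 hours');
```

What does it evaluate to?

2098-02-01 15:32:00

2618 minutes = 43h 38m; -2618 minutes from 2098-02-03 07:10:00 is 2098-02-01 11:32:00 (crosses midnight).
+4 hours from 2098-02-01 11:32:00 is 2098-02-01 15:32:00.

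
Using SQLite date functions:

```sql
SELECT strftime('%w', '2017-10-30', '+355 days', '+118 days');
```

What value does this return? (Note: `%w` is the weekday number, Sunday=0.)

First apply '+355 days', '+118 days': 2017-10-30 → 2019-02-15.
2019-02-15 is a Friday; with Sunday=0 that is 5.

5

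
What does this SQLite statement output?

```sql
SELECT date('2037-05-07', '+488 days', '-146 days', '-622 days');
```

Applying '+488 days' to 2037-05-07: counting 488 days forward gives 2038-09-07.
Applying '-146 days' to 2038-09-07: counting 146 days back gives 2038-04-14.
Applying '-622 days' to 2038-04-14: counting 622 days back gives 2036-07-31.

2036-07-31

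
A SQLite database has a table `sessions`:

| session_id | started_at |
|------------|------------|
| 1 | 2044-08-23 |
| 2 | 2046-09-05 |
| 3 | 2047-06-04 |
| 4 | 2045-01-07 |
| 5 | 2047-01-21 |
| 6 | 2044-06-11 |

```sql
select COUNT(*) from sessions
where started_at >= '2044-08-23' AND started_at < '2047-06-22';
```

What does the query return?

Rows in [2044-08-23, 2047-06-22): 2044-08-23, 2046-09-05, 2047-06-04, 2045-01-07, 2047-01-21 → 5 rows.

5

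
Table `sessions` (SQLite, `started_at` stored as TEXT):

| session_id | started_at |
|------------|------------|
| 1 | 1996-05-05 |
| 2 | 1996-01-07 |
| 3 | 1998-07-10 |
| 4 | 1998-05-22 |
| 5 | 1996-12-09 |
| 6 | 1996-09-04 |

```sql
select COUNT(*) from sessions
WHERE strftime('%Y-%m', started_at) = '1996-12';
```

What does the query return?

Rows with year-month 1996-12: 1996-12-09 → 1.

1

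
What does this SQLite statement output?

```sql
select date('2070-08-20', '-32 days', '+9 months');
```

Going back 20 days from 2070-08-20 reaches 2070-07-31 (last day of July, 31 days).
Going back 12 days within July lands on 2070-07-19.
Adding +9 months to 2070-07-19 gives 2071-04-19.

2071-04-19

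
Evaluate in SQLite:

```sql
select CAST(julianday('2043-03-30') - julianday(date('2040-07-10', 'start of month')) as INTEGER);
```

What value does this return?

`start of month` rewinds 2040-07-10 to 2040-07-01.
30 days remain in July 2040 after the 1st (31 − 1).
Full months from August 2040 through February 2043 contribute their day counts.
Then 30 days into March 2043.
Total: 30 + 31 + 30 + 31 + 30 + 31 + 31 + 28 + 31 + 30 + 31 + 30 + 31 + 31 + 30 + 31 + 30 + 31 + 31 + 28 + 31 + 30 + 31 + 30 + 31 + 31 + 30 + 31 + 30 + 31 + 31 + 28 + 30 = 1002.

1002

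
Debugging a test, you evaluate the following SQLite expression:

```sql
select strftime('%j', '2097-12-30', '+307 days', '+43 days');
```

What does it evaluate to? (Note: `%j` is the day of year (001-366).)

First apply '+307 days', '+43 days': 2097-12-30 → 2098-12-15.
Day-of-year for 2098-12-15: days since 2098-01-01 inclusive = 349, zero-padded to 349.

349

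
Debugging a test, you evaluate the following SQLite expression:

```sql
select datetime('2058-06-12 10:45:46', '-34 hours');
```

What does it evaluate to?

2058-06-11 00:45:46

-34 hours from 2058-06-12 10:45:46 is 2058-06-11 00:45:46 (crosses midnight).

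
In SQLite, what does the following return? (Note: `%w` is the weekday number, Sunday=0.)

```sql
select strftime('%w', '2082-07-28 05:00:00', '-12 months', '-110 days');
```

First apply '-12 months', '-110 days': 2082-07-28 05:00:00 → 2081-04-09 05:00:00.
2081-04-09 is a Wednesday; with Sunday=0 that is 3.

3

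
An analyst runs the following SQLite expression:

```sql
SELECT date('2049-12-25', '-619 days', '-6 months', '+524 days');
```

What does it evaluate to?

2049-03-22

Applying '-619 days' to 2049-12-25: counting 619 days back gives 2048-04-15.
Adding -6 months to 2048-04-15 gives 2047-10-15.
Applying '+524 days' to 2047-10-15: counting 524 days forward gives 2049-03-22.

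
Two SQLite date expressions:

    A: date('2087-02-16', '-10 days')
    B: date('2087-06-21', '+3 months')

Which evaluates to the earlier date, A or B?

A

A = 2087-02-06.
B = 2087-09-21.
A is earlier.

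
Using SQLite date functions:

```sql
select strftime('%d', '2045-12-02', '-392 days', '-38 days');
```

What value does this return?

28

First apply '-392 days', '-38 days': 2045-12-02 → 2044-09-28.
`%d` extracts the 2-digit day of month: 28.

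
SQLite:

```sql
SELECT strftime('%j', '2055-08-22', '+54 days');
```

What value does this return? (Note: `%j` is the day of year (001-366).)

288

First apply '+54 days': 2055-08-22 → 2055-10-15.
Day-of-year for 2055-10-15: days since 2055-01-01 inclusive = 288, zero-padded to 288.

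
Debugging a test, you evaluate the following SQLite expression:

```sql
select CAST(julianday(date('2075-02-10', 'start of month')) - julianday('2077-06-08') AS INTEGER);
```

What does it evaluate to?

-858

`start of month` rewinds 2075-02-10 to 2075-02-01.
27 days remain in February 2075 after the 1st (28 − 1).
Full months from March 2075 through May 2077 contribute their day counts.
Then 8 days into June 2077.
Total: 27 + 31 + 30 + 31 + 30 + 31 + 31 + 30 + 31 + 30 + 31 + 31 + 29 + 31 + 30 + 31 + 30 + 31 + 31 + 30 + 31 + 30 + 31 + 31 + 28 + 31 + 30 + 31 + 8 = 858.
The subtraction is earlier − later, so the result is −858 → -858.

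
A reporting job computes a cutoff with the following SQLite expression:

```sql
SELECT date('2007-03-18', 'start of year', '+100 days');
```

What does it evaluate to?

`start of year` rewinds 2007-03-18 to 2007-01-01.
Applying '+100 days' to 2007-01-01: counting 100 days forward gives 2007-04-11.

2007-04-11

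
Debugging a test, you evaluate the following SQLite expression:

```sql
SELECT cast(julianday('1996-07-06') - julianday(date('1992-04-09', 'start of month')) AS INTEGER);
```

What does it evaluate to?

`start of month` rewinds 1992-04-09 to 1992-04-01.
29 days remain in April 1992 after the 1st (30 − 1).
Full months from May 1992 through June 1996 contribute their day counts.
Then 6 days into July 1996.
Total: 29 + 31 + 30 + 31 + 31 + 30 + 31 + 30 + 31 + 31 + 28 + 31 + 30 + 31 + 30 + 31 + 31 + 30 + 31 + 30 + 31 + 31 + 28 + 31 + 30 + 31 + 30 + 31 + 31 + 30 + 31 + 30 + 31 + 31 + 28 + 31 + 30 + 31 + 30 + 31 + 31 + 30 + 31 + 30 + 31 + 31 + 29 + 31 + 30 + 31 + 30 + 6 = 1557.

1557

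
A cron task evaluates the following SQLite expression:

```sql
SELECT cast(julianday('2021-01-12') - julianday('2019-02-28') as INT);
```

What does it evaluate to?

684

0 days remain in February 2019 after the 28th (28 − 28).
Full months from March 2019 through December 2020 contribute their day counts.
Then 12 days into January 2021.
Total: 0 + 31 + 30 + 31 + 30 + 31 + 31 + 30 + 31 + 30 + 31 + 31 + 29 + 31 + 30 + 31 + 30 + 31 + 31 + 30 + 31 + 30 + 31 + 12 = 684.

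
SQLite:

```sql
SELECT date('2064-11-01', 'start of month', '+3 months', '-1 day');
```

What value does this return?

2065-01-31

`start of month` rewinds 2064-11-01 to 2064-11-01.
Adding +3 months to 2064-11-01 gives 2065-02-01.
Going back 1 day from 2065-02-01 reaches 2065-01-31 (last day of January, 31 days).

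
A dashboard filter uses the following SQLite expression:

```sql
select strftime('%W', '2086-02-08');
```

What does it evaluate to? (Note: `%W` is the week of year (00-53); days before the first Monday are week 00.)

2086-02-08 is a Friday. SQLite's %W counts Mondays since the year started; the result is 05.

05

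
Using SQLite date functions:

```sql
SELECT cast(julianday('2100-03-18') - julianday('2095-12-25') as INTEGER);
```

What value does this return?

1544

6 days remain in December 2095 after the 25th (31 − 25).
Full months from January 2096 through February 2100 contribute their day counts.
Then 18 days into March 2100.
Total: 6 + 31 + 29 + 31 + 30 + 31 + 30 + 31 + 31 + 30 + 31 + 30 + 31 + 31 + 28 + 31 + 30 + 31 + 30 + 31 + 31 + 30 + 31 + 30 + 31 + 31 + 28 + 31 + 30 + 31 + 30 + 31 + 31 + 30 + 31 + 30 + 31 + 31 + 28 + 31 + 30 + 31 + 30 + 31 + 31 + 30 + 31 + 30 + 31 + 31 + 28 + 18 = 1544.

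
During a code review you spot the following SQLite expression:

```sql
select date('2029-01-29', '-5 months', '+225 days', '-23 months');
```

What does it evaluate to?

2027-05-11

Adding -5 months to 2029-01-29 gives 2028-08-29.
Applying '+225 days' to 2028-08-29: counting 225 days forward gives 2029-04-11.
Adding -23 months to 2029-04-11 gives 2027-05-11.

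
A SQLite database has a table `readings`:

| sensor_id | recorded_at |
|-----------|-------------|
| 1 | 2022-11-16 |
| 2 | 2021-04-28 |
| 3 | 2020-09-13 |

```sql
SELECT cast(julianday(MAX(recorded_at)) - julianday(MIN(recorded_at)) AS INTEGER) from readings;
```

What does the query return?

794

MIN = 2020-09-13, MAX = 2022-11-16.
17 days remain in September 2020 after the 13th (30 − 13).
Full months from October 2020 through October 2022 contribute their day counts.
Then 16 days into November 2022.
Total: 17 + 31 + 30 + 31 + 31 + 28 + 31 + 30 + 31 + 30 + 31 + 31 + 30 + 31 + 30 + 31 + 31 + 28 + 31 + 30 + 31 + 30 + 31 + 31 + 30 + 31 + 16 = 794.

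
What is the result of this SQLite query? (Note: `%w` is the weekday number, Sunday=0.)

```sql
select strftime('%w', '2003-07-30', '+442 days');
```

First apply '+442 days': 2003-07-30 → 2004-10-14.
2004-10-14 is a Thursday; with Sunday=0 that is 4.

4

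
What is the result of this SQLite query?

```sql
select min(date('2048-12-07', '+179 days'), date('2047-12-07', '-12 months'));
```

date('2048-12-07', '+179 days') → 2049-06-04.
date('2047-12-07', '-12 months') → 2046-12-07.
Earlier of the two is 2046-12-07.

2046-12-07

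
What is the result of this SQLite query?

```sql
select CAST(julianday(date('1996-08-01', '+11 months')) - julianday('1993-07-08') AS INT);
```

1454

Adding +11 months to 1996-08-01 gives 1997-07-01.
23 days remain in July 1993 after the 8th (31 − 8).
Full months from August 1993 through June 1997 contribute their day counts.
Then 1 day into July 1997.
Total: 23 + 31 + 30 + 31 + 30 + 31 + 31 + 28 + 31 + 30 + 31 + 30 + 31 + 31 + 30 + 31 + 30 + 31 + 31 + 28 + 31 + 30 + 31 + 30 + 31 + 31 + 30 + 31 + 30 + 31 + 31 + 29 + 31 + 30 + 31 + 30 + 31 + 31 + 30 + 31 + 30 + 31 + 31 + 28 + 31 + 30 + 31 + 30 + 1 = 1454.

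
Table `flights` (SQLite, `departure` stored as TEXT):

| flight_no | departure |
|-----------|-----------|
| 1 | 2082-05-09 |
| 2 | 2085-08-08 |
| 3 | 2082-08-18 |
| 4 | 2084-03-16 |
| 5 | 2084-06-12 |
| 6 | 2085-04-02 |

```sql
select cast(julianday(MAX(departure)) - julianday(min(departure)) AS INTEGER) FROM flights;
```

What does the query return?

1187

MIN = 2082-05-09, MAX = 2085-08-08.
22 days remain in May 2082 after the 9th (31 − 9).
Full months from June 2082 through July 2085 contribute their day counts.
Then 8 days into August 2085.
Total: 22 + 30 + 31 + 31 + 30 + 31 + 30 + 31 + 31 + 28 + 31 + 30 + 31 + 30 + 31 + 31 + 30 + 31 + 30 + 31 + 31 + 29 + 31 + 30 + 31 + 30 + 31 + 31 + 30 + 31 + 30 + 31 + 31 + 28 + 31 + 30 + 31 + 30 + 31 + 8 = 1187.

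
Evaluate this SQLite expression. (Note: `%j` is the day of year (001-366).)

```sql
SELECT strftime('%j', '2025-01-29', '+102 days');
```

First apply '+102 days': 2025-01-29 → 2025-05-11.
Day-of-year for 2025-05-11: days since 2025-01-01 inclusive = 131, zero-padded to 131.

131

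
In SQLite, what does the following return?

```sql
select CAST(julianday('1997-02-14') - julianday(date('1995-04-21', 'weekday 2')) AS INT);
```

661

`weekday 2` advances to the next Tuesday; 1995-04-21 is a Friday, so it moves forward to 1995-04-25.
5 days remain in April 1995 after the 25th (30 − 25).
Full months from May 1995 through January 1997 contribute their day counts.
Then 14 days into February 1997.
Total: 5 + 31 + 30 + 31 + 31 + 30 + 31 + 30 + 31 + 31 + 29 + 31 + 30 + 31 + 30 + 31 + 31 + 30 + 31 + 30 + 31 + 31 + 14 = 661.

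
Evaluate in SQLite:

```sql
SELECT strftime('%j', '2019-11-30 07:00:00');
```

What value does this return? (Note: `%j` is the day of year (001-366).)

Day-of-year for 2019-11-30: days since 2019-01-01 inclusive = 334, zero-padded to 334.

334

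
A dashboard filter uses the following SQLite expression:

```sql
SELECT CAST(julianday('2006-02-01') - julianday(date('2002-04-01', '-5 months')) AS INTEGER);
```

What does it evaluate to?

Adding -5 months to 2002-04-01 gives 2001-11-01.
29 days remain in November 2001 after the 1st (30 − 1).
Full months from December 2001 through January 2006 contribute their day counts.
Then 1 day into February 2006.
Total: 29 + 31 + 31 + 28 + 31 + 30 + 31 + 30 + 31 + 31 + 30 + 31 + 30 + 31 + 31 + 28 + 31 + 30 + 31 + 30 + 31 + 31 + 30 + 31 + 30 + 31 + 31 + 29 + 31 + 30 + 31 + 30 + 31 + 31 + 30 + 31 + 30 + 31 + 31 + 28 + 31 + 30 + 31 + 30 + 31 + 31 + 30 + 31 + 30 + 31 + 31 + 1 = 1553.

1553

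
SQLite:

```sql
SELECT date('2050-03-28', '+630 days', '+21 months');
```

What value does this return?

Applying '+630 days' to 2050-03-28: counting 630 days forward gives 2051-12-18.
Adding +21 months to 2051-12-18 gives 2053-09-18.

2053-09-18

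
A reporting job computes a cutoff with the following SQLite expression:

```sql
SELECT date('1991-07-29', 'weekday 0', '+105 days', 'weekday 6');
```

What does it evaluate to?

`weekday 0` advances to the next Sunday; 1991-07-29 is a Monday, so it moves forward to 1991-08-04.
Applying '+105 days' to 1991-08-04: counting 105 days forward gives 1991-11-17.
`weekday 6` advances to the next Saturday; 1991-11-17 is a Sunday, so it moves forward to 1991-11-23.

1991-11-23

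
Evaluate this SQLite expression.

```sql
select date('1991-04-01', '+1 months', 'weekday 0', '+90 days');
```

1991-08-03

Adding +1 month to 1991-04-01 gives 1991-05-01.
`weekday 0` advances to the next Sunday; 1991-05-01 is a Wednesday, so it moves forward to 1991-05-05.
Applying '+90 days' to 1991-05-05: counting 90 days forward gives 1991-08-03.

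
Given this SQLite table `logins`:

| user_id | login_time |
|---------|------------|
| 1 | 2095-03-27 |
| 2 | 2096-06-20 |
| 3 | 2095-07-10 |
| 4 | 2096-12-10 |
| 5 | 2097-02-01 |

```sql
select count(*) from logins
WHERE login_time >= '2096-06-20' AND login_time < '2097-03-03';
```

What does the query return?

3

Rows in [2096-06-20, 2097-03-03): 2096-06-20, 2096-12-10, 2097-02-01 → 3 rows.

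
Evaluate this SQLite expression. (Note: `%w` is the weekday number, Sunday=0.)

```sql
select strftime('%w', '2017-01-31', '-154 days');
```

2

First apply '-154 days': 2017-01-31 → 2016-08-30.
2016-08-30 is a Tuesday; with Sunday=0 that is 2.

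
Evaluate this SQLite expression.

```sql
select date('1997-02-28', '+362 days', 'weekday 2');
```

Applying '+362 days' to 1997-02-28: counting 362 days forward gives 1998-02-25.
`weekday 2` advances to the next Tuesday; 1998-02-25 is a Wednesday, so it moves forward to 1998-03-03.

1998-03-03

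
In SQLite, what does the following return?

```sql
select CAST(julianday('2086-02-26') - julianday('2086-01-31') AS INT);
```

26

0 days remain in January 2086 after the 31st (31 − 31).
Then 26 days into February 2086.
Total: 0 + 26 = 26.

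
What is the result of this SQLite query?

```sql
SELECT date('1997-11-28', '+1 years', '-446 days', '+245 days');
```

1998-05-11

Adding +1 year to 1997-11-28 gives 1998-11-28.
Applying '-446 days' to 1998-11-28: counting 446 days back gives 1997-09-08.
Applying '+245 days' to 1997-09-08: counting 245 days forward gives 1998-05-11.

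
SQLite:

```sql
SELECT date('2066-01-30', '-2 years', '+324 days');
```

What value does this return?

Adding -2 years to 2066-01-30 gives 2064-01-30.
Applying '+324 days' to 2064-01-30: counting 324 days forward gives 2064-12-19.

2064-12-19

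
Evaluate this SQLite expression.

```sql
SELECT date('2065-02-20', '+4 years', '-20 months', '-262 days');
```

2066-10-01

Adding +4 years to 2065-02-20 gives 2069-02-20.
Adding -20 months to 2069-02-20 gives 2067-06-20.
Applying '-262 days' to 2067-06-20: counting 262 days back gives 2066-10-01.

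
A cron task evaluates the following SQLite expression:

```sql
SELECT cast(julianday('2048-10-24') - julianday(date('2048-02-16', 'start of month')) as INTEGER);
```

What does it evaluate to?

`start of month` rewinds 2048-02-16 to 2048-02-01.
28 days remain in February 2048 after the 1st (29 − 1).
Full months from March 2048 through September 2048 contribute their day counts.
Then 24 days into October 2048.
Total: 28 + 31 + 30 + 31 + 30 + 31 + 31 + 30 + 24 = 266.

266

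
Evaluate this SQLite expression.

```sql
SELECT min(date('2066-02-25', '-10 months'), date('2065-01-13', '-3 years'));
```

date('2066-02-25', '-10 months') → 2065-04-25.
date('2065-01-13', '-3 years') → 2062-01-13.
Earlier of the two is 2062-01-13.

2062-01-13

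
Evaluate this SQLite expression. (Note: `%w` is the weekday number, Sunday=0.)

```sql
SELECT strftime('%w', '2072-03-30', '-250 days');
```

5

First apply '-250 days': 2072-03-30 → 2071-07-24.
2071-07-24 is a Friday; with Sunday=0 that is 5.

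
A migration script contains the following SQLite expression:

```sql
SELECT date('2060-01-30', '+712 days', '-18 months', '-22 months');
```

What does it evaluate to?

Applying '+712 days' to 2060-01-30: counting 712 days forward gives 2062-01-11.
Adding -18 months to 2062-01-11 gives 2060-07-11.
Adding -22 months to 2060-07-11 gives 2058-09-11.

2058-09-11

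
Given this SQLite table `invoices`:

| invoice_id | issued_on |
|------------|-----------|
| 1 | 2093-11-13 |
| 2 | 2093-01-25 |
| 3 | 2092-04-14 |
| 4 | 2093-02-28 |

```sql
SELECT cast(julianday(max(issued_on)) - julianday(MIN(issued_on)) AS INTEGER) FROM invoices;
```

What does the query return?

MIN = 2092-04-14, MAX = 2093-11-13.
16 days remain in April 2092 after the 14th (30 − 14).
Full months from May 2092 through October 2093 contribute their day counts.
Then 13 days into November 2093.
Total: 16 + 31 + 30 + 31 + 31 + 30 + 31 + 30 + 31 + 31 + 28 + 31 + 30 + 31 + 30 + 31 + 31 + 30 + 31 + 13 = 578.

578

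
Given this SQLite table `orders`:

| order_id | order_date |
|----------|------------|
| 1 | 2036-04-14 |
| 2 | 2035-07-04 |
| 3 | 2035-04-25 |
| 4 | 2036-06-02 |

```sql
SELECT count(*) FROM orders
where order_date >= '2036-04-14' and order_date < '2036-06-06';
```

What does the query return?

Rows in [2036-04-14, 2036-06-06): 2036-04-14, 2036-06-02 → 2 rows.

2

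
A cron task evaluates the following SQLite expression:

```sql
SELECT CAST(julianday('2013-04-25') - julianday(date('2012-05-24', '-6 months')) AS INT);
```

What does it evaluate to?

518

Adding -6 months to 2012-05-24 gives 2011-11-24.
6 days remain in November 2011 after the 24th (30 − 24).
Full months from December 2011 through March 2013 contribute their day counts.
Then 25 days into April 2013.
Total: 6 + 31 + 31 + 29 + 31 + 30 + 31 + 30 + 31 + 31 + 30 + 31 + 30 + 31 + 31 + 28 + 31 + 25 = 518.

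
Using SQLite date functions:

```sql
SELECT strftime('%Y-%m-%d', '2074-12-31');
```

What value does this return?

2074-12-31

`%Y-%m-%d` extracts the ISO date: 2074-12-31.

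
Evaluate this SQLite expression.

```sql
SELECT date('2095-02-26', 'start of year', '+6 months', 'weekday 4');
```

2095-07-07

`start of year` rewinds 2095-02-26 to 2095-01-01.
Adding +6 months to 2095-01-01 gives 2095-07-01.
`weekday 4` advances to the next Thursday; 2095-07-01 is a Friday, so it moves forward to 2095-07-07.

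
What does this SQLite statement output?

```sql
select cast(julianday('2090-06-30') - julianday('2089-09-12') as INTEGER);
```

291

18 days remain in September 2089 after the 12th (30 − 12).
Full months from October 2089 through May 2090 contribute their day counts.
Then 30 days into June 2090.
Total: 18 + 31 + 30 + 31 + 31 + 28 + 31 + 30 + 31 + 30 = 291.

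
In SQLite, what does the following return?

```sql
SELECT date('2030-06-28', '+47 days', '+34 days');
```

Applying '+47 days' to 2030-06-28: counting 47 days forward gives 2030-08-14.
August 2030 has 31 days; 17 remain after the 14th, so 18 days reach 2030-09-01.
Advancing 16 more days within September lands on 2030-09-17.

2030-09-17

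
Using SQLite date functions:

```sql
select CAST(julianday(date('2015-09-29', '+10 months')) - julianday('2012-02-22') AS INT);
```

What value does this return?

1619

Adding +10 months to 2015-09-29 gives 2016-07-29.
7 days remain in February 2012 after the 22nd (29 − 22).
Full months from March 2012 through June 2016 contribute their day counts.
Then 29 days into July 2016.
Total: 7 + 31 + 30 + 31 + 30 + 31 + 31 + 30 + 31 + 30 + 31 + 31 + 28 + 31 + 30 + 31 + 30 + 31 + 31 + 30 + 31 + 30 + 31 + 31 + 28 + 31 + 30 + 31 + 30 + 31 + 31 + 30 + 31 + 30 + 31 + 31 + 28 + 31 + 30 + 31 + 30 + 31 + 31 + 30 + 31 + 30 + 31 + 31 + 29 + 31 + 30 + 31 + 30 + 29 = 1619.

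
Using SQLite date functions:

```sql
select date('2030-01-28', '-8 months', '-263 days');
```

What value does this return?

Adding -8 months to 2030-01-28 gives 2029-05-28.
Applying '-263 days' to 2029-05-28: counting 263 days back gives 2028-09-07.

2028-09-07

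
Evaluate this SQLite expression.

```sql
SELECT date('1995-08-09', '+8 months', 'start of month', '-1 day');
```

1996-03-31

Adding +8 months to 1995-08-09 gives 1996-04-09.
`start of month` rewinds 1996-04-09 to 1996-04-01.
Going back 1 day from 1996-04-01 reaches 1996-03-31 (last day of March, 31 days).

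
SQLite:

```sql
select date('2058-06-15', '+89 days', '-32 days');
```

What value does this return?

Applying '+89 days' to 2058-06-15: counting 89 days forward gives 2058-09-12.
Going back 12 days from 2058-09-12 reaches 2058-08-31 (last day of August, 31 days).
Going back 20 days within August lands on 2058-08-11.

2058-08-11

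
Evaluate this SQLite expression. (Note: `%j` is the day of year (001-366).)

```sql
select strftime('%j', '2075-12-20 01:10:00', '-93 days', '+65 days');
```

First apply '-93 days', '+65 days': 2075-12-20 01:10:00 → 2075-11-22 01:10:00.
Day-of-year for 2075-11-22: days since 2075-01-01 inclusive = 326, zero-padded to 326.

326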